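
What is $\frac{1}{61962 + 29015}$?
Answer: $\frac{1}{90977} \approx 1.0992 \cdot 10^{-5}$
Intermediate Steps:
$\frac{1}{61962 + 29015} = \frac{1}{90977}$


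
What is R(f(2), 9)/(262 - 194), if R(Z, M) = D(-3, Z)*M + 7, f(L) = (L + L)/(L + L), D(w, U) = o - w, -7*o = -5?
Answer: 283/476 ≈ 0.59454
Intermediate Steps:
o = 5/7 (o = -⅐*(-5) = 5/7 ≈ 0.71429)
D(w, U) = 5/7 - w
f(L) = 1 (f(L) = (2*L)/((2*L)) = (2*L)*(1/(2*L)) = 1)
R(Z, M) = 7 + 26*M/7 (R(Z, M) = (5/7 - 1*(-3))*M + 7 = (5/7 + 3)*M + 7 = 26*M/7 + 7 = 7 + 26*M/7)
R(f(2), 9)/(262 - 194) = (7 + (26/7)*9)/(262 - 194) = (7 + 234/7)/68 = (283/7)*(1/68) = 283/476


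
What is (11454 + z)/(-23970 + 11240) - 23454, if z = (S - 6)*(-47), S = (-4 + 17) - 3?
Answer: -149290343/6365 ≈ -23455.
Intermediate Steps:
S = 10 (S = 13 - 3 = 10)
z = -188 (z = (10 - 6)*(-47) = 4*(-47) = -188)
(11454 + z)/(-23970 + 11240) - 23454 = (11454 - 188)/(-23970 + 11240) - 23454 = 11266/(-12730) - 23454 = 11266*(-1/12730) - 23454 = -5633/6365 - 23454 = -149290343/6365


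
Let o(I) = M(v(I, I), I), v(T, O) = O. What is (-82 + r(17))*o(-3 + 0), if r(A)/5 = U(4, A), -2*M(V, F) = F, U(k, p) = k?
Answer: -93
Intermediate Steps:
M(V, F) = -F/2
r(A) = 20 (r(A) = 5*4 = 20)
o(I) = -I/2
(-82 + r(17))*o(-3 + 0) = (-82 + 20)*(-(-3 + 0)/2) = -(-31)*(-3) = -62*3/2 = -93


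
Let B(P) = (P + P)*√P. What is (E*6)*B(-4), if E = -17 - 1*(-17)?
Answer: 0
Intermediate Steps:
B(P) = 2*P^(3/2) (B(P) = (2*P)*√P = 2*P^(3/2))
E = 0 (E = -17 + 17 = 0)
(E*6)*B(-4) = (0*6)*(2*(-4)^(3/2)) = 0*(2*(-8*I)) = 0*(-16*I) = 0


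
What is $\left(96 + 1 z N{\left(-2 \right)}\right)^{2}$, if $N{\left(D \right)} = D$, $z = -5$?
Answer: $11236$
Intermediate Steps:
$\left(96 + 1 z N{\left(-2 \right)}\right)^{2} = \left(96 + 1 \left(-5\right) \left(-2\right)\right)^{2} = \left(96 - -10\right)^{2} = \left(96 + 10\right)^{2} = 106^{2} = 11236$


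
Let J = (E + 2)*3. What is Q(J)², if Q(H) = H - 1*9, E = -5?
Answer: 324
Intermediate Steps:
J = -9 (J = (-5 + 2)*3 = -3*3 = -9)
Q(H) = -9 + H (Q(H) = H - 9 = -9 + H)
Q(J)² = (-9 - 9)² = (-18)² = 324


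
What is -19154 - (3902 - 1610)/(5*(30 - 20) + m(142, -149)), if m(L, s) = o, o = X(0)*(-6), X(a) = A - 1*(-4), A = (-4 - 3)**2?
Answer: -1282745/67 ≈ -19145.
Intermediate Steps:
A = 49 (A = (-7)**2 = 49)
X(a) = 53 (X(a) = 49 - 1*(-4) = 49 + 4 = 53)
o = -318 (o = 53*(-6) = -318)
m(L, s) = -318
-19154 - (3902 - 1610)/(5*(30 - 20) + m(142, -149)) = -19154 - (3902 - 1610)/(5*(30 - 20) - 318) = -19154 - 2292/(5*10 - 318) = -19154 - 2292/(50 - 318) = -19154 - 2292/(-268) = -19154 - 2292*(-1)/268 = -19154 - 1*(-573/67) = -19154 + 573/67 = -1282745/67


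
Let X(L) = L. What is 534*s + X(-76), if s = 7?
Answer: 3662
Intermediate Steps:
534*s + X(-76) = 534*7 - 76 = 3738 - 76 = 3662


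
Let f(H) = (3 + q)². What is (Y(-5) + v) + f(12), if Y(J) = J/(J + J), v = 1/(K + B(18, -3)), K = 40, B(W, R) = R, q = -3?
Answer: 39/74 ≈ 0.52703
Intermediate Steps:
v = 1/37 (v = 1/(40 - 3) = 1/37 ≈ 0.027027)
Y(J) = ½ (Y(J) = J/((2*J)) = J*(1/(2*J)) = ½)
f(H) = 0 (f(H) = (3 - 3)² = 0² = 0)
(Y(-5) + v) + f(12) = (½ + 1/37) + 0 = 39/74 + 0 = 39/74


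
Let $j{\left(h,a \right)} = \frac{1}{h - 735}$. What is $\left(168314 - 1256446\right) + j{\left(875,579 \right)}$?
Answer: $- \frac{152338479}{140} \approx -1.0881 \cdot 10^{6}$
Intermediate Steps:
$j{\left(h,a \right)} = \frac{1}{-735 + h}$ ($j{\left(h,a \right)} = \frac{1}{h - 735} = \frac{1}{-735 + h}$)
$\left(168314 - 1256446\right) + j{\left(875,579 \right)} = \left(168314 - 1256446\right) + \frac{1}{-735 + 875} = -1088132 + \frac{1}{140} = - \frac{152338479}{140}$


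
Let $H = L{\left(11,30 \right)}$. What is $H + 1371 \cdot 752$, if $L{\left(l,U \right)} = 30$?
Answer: $1031022$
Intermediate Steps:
$H = 30$
$H + 1371 \cdot 752 = 30 + 1371 \cdot 752 = 30 + 1030992 = 1031022$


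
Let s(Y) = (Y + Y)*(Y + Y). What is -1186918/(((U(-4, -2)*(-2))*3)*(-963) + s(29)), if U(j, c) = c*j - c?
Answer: -593459/30572 ≈ -19.412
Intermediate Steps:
U(j, c) = -c + c*j
s(Y) = 4*Y² (s(Y) = (2*Y)*(2*Y) = 4*Y²)
-1186918/(((U(-4, -2)*(-2))*3)*(-963) + s(29)) = -1186918/(((-2*(-1 - 4)*(-2))*3)*(-963) + 4*29²) = -1186918/(((-2*(-5)*(-2))*3)*(-963) + 4*841) = -1186918/(((10*(-2))*3)*(-963) + 3364) = -1186918/(-20*3*(-963) + 3364) = -1186918/(-60*(-963) + 3364) = -1186918/(57780 + 3364) = -1186918/61144 = -1186918*1/61144 = -593459/30572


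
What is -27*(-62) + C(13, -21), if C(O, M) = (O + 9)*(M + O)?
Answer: 1498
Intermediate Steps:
C(O, M) = (9 + O)*(M + O)
-27*(-62) + C(13, -21) = -27*(-62) + (13² + 9*(-21) + 9*13 - 21*13) = 1674 + (169 - 189 + 117 - 273) = 1674 - 176 = 1498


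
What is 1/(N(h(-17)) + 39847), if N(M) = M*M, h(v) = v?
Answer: 1/40136 ≈ 2.4915e-5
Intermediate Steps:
N(M) = M²
1/(N(h(-17)) + 39847) = 1/((-17)² + 39847) = 1/(289 + 39847) = 1/40136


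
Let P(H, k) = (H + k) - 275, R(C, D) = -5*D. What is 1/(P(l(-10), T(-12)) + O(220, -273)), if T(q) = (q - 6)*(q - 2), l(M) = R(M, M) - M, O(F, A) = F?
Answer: 1/257 ≈ 0.0038911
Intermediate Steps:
l(M) = -6*M (l(M) = -5*M - M = -6*M)
T(q) = (-6 + q)*(-2 + q)
P(H, k) = -275 + H + k
1/(P(l(-10), T(-12)) + O(220, -273)) = 1/((-275 - 6*(-10) + (12 + (-12)**2 - 8*(-12))) + 220) = 1/((-275 + 60 + (12 + 144 + 96)) + 220) = 1/((-275 + 60 + 252) + 220) = 1/(37 + 220) = 1/257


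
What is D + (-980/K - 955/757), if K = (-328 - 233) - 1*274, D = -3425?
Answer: -432996188/126419 ≈ -3425.1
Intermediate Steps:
K = -835 (K = -561 - 274 = -835)
D + (-980/K - 955/757) = -3425 + (-980/(-835) - 955/757) = -3425 + (-980*(-1/835) - 955*1/757) = -3425 + (196/167 - 955/757) = -3425 - 11113/126419 = -432996188/126419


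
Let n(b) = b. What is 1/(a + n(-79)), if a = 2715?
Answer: 1/2636 ≈ 0.00037936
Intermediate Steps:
1/(a + n(-79)) = 1/(2715 - 79) = 1/2636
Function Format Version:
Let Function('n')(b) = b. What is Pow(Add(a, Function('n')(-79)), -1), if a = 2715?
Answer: Rational(1, 2636) ≈ 0.00037936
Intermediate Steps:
Pow(Add(a, Function('n')(-79)), -1) = Pow(Add(2715, -79), -1) = Pow(2636, -1) = Rational(1, 2636)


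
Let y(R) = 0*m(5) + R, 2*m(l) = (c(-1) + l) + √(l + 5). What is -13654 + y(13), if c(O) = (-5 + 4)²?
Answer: -13641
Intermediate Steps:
c(O) = 1 (c(O) = (-1)² = 1)
m(l) = ½ + l/2 + √(5 + l)/2 (m(l) = ((1 + l) + √(l + 5))/2 = ((1 + l) + √(5 + l))/2 = (1 + l + √(5 + l))/2 = ½ + l/2 + √(5 + l)/2)
y(R) = R (y(R) = 0*(½ + (½)*5 + √(5 + 5)/2) + R = 0*(½ + 5/2 + √10/2) + R = 0*(3 + √10/2) + R = 0 + R = R)
-13654 + y(13) = -13654 + 13 = -13641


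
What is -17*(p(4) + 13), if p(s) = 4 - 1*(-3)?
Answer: -340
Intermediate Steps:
p(s) = 7 (p(s) = 4 + 3 = 7)
-17*(p(4) + 13) = -17*(7 + 13) = -17*20 = -340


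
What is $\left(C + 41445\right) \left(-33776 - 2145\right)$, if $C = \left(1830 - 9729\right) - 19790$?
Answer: $-494129276$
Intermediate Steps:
$C = -27689$ ($C = -7899 - 19790 = -27689$)
$\left(C + 41445\right) \left(-33776 - 2145\right) = \left(-27689 + 41445\right) \left(-33776 - 2145\right) = 13756 \left(-35921\right) = -494129276$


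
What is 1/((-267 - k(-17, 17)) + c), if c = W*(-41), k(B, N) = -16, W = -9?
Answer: 1/118 ≈ 0.0084746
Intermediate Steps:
c = 369 (c = -9*(-41) = 369)
1/((-267 - k(-17, 17)) + c) = 1/((-267 - 1*(-16)) + 369) = 1/((-267 + 16) + 369) = 1/(-251 + 369) = 1/118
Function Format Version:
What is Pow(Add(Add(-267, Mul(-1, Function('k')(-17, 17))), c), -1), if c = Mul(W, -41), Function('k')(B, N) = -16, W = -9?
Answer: Rational(1, 118) ≈ 0.0084746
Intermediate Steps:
c = 369 (c = Mul(-9, -41) = 369)
Pow(Add(Add(-267, Mul(-1, Function('k')(-17, 17))), c), -1) = Pow(Add(Add(-267, Mul(-1, -16)), 369), -1) = Pow(Add(Add(-267, 16), 369), -1) = Pow(Add(-251, 369), -1) = Pow(118, -1) = Rational(1, 118)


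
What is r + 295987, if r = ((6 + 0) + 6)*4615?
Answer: 351367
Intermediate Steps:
r = 55380 (r = (6 + 6)*4615 = 12*4615 = 55380)
r + 295987 = 55380 + 295987 = 351367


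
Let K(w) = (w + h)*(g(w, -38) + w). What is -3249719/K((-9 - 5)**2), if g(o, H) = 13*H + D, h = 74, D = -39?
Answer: 3249719/90990 ≈ 35.715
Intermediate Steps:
g(o, H) = -39 + 13*H (g(o, H) = 13*H - 39 = -39 + 13*H)
K(w) = (-533 + w)*(74 + w) (K(w) = (w + 74)*((-39 + 13*(-38)) + w) = (74 + w)*((-39 - 494) + w) = (74 + w)*(-533 + w) = (-533 + w)*(74 + w))
-3249719/K((-9 - 5)**2) = -3249719/(-39442 + ((-9 - 5)**2)**2 - 459*(-9 - 5)**2) = -3249719/(-39442 + ((-14)**2)**2 - 459*(-14)**2) = -3249719/(-39442 + 196**2 - 459*196) = -3249719/(-39442 + 38416 - 89964) = -3249719/(-90990) = -3249719*(-1/90990) = 3249719/90990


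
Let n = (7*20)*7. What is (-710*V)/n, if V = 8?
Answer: -284/49 ≈ -5.7959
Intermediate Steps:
n = 980 (n = 140*7 = 980)
(-710*V)/n = -710*8/980 = -5680*1/980 = -284/49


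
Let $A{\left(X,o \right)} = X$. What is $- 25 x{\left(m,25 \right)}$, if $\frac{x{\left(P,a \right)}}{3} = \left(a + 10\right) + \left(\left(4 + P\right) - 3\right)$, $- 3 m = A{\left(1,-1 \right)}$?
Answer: $-2675$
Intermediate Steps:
$m = - \frac{1}{3}$ ($m = \left(- \frac{1}{3}\right) 1 = - \frac{1}{3} \approx -0.33333$)
$x{\left(P,a \right)} = 33 + 3 P + 3 a$ ($x{\left(P,a \right)} = 3 \left(\left(a + 10\right) + \left(\left(4 + P\right) - 3\right)\right) = 3 \left(\left(10 + a\right) + \left(1 + P\right)\right) = 3 \left(11 + P + a\right) = 33 + 3 P + 3 a$)
$- 25 x{\left(m,25 \right)} = - 25 \left(33 + 3 \left(- \frac{1}{3}\right) + 3 \cdot 25\right) = - 25 \left(33 - 1 + 75\right) = \left(-25\right) 107 = -2675$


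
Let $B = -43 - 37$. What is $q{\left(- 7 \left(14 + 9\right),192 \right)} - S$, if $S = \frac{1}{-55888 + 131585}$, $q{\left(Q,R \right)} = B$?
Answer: $- \frac{6055761}{75697} \approx -80.0$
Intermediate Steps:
$B = -80$ ($B = -43 - 37 = -80$)
$q{\left(Q,R \right)} = -80$
$S = \frac{1}{75697} \approx 1.3211 \cdot 10^{-5}$
$q{\left(- 7 \left(14 + 9\right),192 \right)} - S = -80 - \frac{1}{75697} = - \frac{6055761}{75697}$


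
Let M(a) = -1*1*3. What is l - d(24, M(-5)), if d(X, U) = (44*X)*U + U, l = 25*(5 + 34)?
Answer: 4146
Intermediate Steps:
l = 975 (l = 25*39 = 975)
M(a) = -3 (M(a) = -1*3 = -3)
d(X, U) = U + 44*U*X (d(X, U) = 44*U*X + U = U + 44*U*X)
l - d(24, M(-5)) = 975 - (-3)*(1 + 44*24) = 975 - (-3)*(1 + 1056) = 975 - (-3)*1057 = 975 - 1*(-3171) = 975 + 3171 = 4146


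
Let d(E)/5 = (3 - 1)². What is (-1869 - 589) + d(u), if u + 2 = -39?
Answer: -2438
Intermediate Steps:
u = -41 (u = -2 - 39 = -41)
d(E) = 20 (d(E) = 5*(3 - 1)² = 5*2² = 5*4 = 20)
(-1869 - 589) + d(u) = (-1869 - 589) + 20 = -2458 + 20 = -2438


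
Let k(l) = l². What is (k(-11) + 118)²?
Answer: 57121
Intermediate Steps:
(k(-11) + 118)² = ((-11)² + 118)² = (121 + 118)² = 239² = 57121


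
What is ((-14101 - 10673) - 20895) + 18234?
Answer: -27435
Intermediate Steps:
((-14101 - 10673) - 20895) + 18234 = (-24774 - 20895) + 18234 = -45669 + 18234 = -27435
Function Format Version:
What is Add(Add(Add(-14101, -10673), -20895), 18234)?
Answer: -27435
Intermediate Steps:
Add(Add(Add(-14101, -10673), -20895), 18234) = Add(Add(-24774, -20895), 18234) = Add(-45669, 18234) = -27435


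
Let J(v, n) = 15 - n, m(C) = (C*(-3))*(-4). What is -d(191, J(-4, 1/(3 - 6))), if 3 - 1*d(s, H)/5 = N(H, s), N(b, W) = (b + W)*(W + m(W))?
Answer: 7684840/3 ≈ 2.5616e+6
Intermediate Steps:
m(C) = 12*C (m(C) = -3*C*(-4) = 12*C)
N(b, W) = 13*W*(W + b) (N(b, W) = (b + W)*(W + 12*W) = (W + b)*(13*W) = 13*W*(W + b))
d(s, H) = 15 - 65*s*(H + s) (d(s, H) = 15 - 65*s*(s + H) = 15 - 65*s*(H + s))
-d(191, J(-4, 1/(3 - 6))) = -(15 - 65*191² - 65*(15 - 1/(3 - 6))*191) = -(15 - 65*36481 - 65*(15 - 1/(-3))*191) = -(15 - 2371265 - 65*(15 - 1*(-⅓))*191) = -(15 - 2371265 - 65*(15 + ⅓)*191) = -(15 - 2371265 - 65*46/3*191) = -(15 - 2371265 - 571090/3) = -1*(-7684840/3) = 7684840/3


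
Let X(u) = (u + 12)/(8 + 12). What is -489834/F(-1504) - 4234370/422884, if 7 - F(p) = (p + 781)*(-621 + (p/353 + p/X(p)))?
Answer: -3868505235451381/434985817020920 ≈ -8.8934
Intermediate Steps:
X(u) = 3/5 + u/20 (X(u) = (12 + u)/20 = (12 + u)*(1/20) = 3/5 + u/20)
F(p) = 7 - (781 + p)*(-621 + p/353 + p/(3/5 + p/20)) (F(p) = 7 - (p + 781)*(-621 + (p/353 + p/(3/5 + p/20))) = 7 - (781 + p)*(-621 + (p*(1/353) + p/(3/5 + p/20))) = 7 - (781 + p)*(-621 + (p/353 + p/(3/5 + p/20))) = 7 - (781 + p)*(-621 + p/353 + p/(3/5 + p/20)))
-489834/F(-1504) - 4234370/422884 = -489834*353*(12 - 1504)/(2054493888 - 1*(-1504)**3 + 211360*(-1504)**2 + 168315148*(-1504)) - 4234370/422884 = -489834*(-526676/(2054493888 - 1*(-3402072064) + 211360*2262016 - 253145982592)) - 4234370*1/422884 = -489834*(-526676/(2054493888 + 3402072064 + 478099701760 - 253145982592)) - 302455/30206 = -489834/((1/353)*(-1/1492)*230410285120) - 302455/30206 = -489834/(-57602571280/131669) - 302455/30206 = -489834*(-131669/57602571280) - 302455/30206 = 32247976473/28801285640 - 302455/30206 = -3868505235451381/434985817020920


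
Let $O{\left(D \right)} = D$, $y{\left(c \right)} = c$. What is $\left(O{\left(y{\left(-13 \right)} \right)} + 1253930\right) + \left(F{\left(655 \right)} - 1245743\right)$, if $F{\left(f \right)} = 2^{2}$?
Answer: $8178$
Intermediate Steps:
$F{\left(f \right)} = 4$
$\left(O{\left(y{\left(-13 \right)} \right)} + 1253930\right) + \left(F{\left(655 \right)} - 1245743\right) = \left(-13 + 1253930\right) + \left(4 - 1245743\right) = 1253917 - 1245739 = 8178$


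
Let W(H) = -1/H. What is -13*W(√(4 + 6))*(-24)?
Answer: -156*√10/5 ≈ -98.663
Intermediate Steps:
-13*W(√(4 + 6))*(-24) = -(-13)/(√(4 + 6))*(-24) = -(-13)/(√10)*(-24) = -(-13)*√10/10*(-24) = (13*√10/10)*(-24) = -156*√10/5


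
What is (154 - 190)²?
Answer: 1296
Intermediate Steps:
(154 - 190)² = (-36)² = 1296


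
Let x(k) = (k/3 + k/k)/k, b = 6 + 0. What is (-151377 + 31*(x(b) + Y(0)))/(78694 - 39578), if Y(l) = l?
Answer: -302723/78232 ≈ -3.8696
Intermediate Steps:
b = 6
x(k) = (1 + k/3)/k (x(k) = (k*(1/3) + 1)/k = (k/3 + 1)/k = (1 + k/3)/k)
(-151377 + 31*(x(b) + Y(0)))/(78694 - 39578) = (-151377 + 31*((1/3)*(3 + 6)/6 + 0))/(78694 - 39578) = (-151377 + 31*((1/3)*(1/6)*9 + 0))/39116 = (-151377 + 31*(1/2 + 0))*(1/39116) = (-151377 + 31*(1/2))*(1/39116) = (-151377 + 31/2)*(1/39116) = -302723/2*1/39116 = -302723/78232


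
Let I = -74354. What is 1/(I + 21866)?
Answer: -1/52488 ≈ -1.9052e-5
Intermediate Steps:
1/(I + 21866) = 1/(-74354 + 21866) = 1/(-52488) = -1/52488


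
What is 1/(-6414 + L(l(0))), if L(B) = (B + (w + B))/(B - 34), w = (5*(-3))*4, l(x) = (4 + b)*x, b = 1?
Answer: -17/109008 ≈ -0.00015595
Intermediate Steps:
l(x) = 5*x (l(x) = (4 + 1)*x = 5*x)
w = -60 (w = -15*4 = -60)
L(B) = (-60 + 2*B)/(-34 + B) (L(B) = (B + (-60 + B))/(B - 34) = (-60 + 2*B)/(-34 + B))
1/(-6414 + L(l(0))) = 1/(-6414 + 2*(-30 + 5*0)/(-34 + 5*0)) = 1/(-6414 + 2*(-30 + 0)/(-34 + 0)) = 1/(-6414 + 2*(-30)/(-34)) = 1/(-6414 + 2*(-1/34)*(-30)) = 1/(-6414 + 30/17) = 1/(-109008/17) = -17/109008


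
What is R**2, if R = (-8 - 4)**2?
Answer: 20736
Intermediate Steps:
R = 144 (R = (-12)**2 = 144)
R**2 = 144**2 = 20736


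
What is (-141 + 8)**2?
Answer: 17689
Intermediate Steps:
(-141 + 8)**2 = (-133)**2 = 17689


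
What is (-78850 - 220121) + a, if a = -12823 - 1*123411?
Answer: -435205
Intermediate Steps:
a = -136234 (a = -12823 - 123411 = -136234)
(-78850 - 220121) + a = (-78850 - 220121) - 136234 = -298971 - 136234 = -435205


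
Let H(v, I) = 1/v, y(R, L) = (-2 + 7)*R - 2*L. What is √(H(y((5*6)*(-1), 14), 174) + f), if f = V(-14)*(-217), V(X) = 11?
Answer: I*√75629886/178 ≈ 48.857*I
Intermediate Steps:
y(R, L) = -2*L + 5*R (y(R, L) = 5*R - 2*L = -2*L + 5*R)
f = -2387 (f = 11*(-217) = -2387)
√(H(y((5*6)*(-1), 14), 174) + f) = √(1/(-2*14 + 5*((5*6)*(-1))) - 2387) = √(1/(-28 + 5*(30*(-1))) - 2387) = √(1/(-28 + 5*(-30)) - 2387) = √(1/(-28 - 150) - 2387) = √(1/(-178) - 2387) = √(-1/178 - 2387) = √(-424887/178) = I*√75629886/178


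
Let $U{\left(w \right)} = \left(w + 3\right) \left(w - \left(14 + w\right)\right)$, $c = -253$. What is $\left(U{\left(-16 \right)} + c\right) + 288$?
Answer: $217$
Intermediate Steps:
$U{\left(w \right)} = -42 - 14 w$ ($U{\left(w \right)} = \left(3 + w\right) \left(-14\right) = -42 - 14 w$)
$\left(U{\left(-16 \right)} + c\right) + 288 = \left(\left(-42 - -224\right) - 253\right) + 288 = \left(\left(-42 + 224\right) - 253\right) + 288 = \left(182 - 253\right) + 288 = -71 + 288 = 217$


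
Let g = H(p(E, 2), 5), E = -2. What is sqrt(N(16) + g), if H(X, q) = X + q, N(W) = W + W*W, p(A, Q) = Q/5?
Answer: sqrt(6935)/5 ≈ 16.655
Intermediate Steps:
p(A, Q) = Q/5 (p(A, Q) = Q*(1/5) = Q/5)
N(W) = W + W**2
g = 27/5 (g = (1/5)*2 + 5 = 2/5 + 5 = 27/5 ≈ 5.4000)
sqrt(N(16) + g) = sqrt(16*(1 + 16) + 27/5) = sqrt(16*17 + 27/5) = sqrt(272 + 27/5) = sqrt(1387/5) = sqrt(6935)/5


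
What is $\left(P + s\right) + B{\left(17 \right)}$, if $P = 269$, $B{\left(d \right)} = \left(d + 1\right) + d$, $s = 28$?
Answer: $332$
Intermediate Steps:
$B{\left(d \right)} = 1 + 2 d$ ($B{\left(d \right)} = \left(1 + d\right) + d = 1 + 2 d$)
$\left(P + s\right) + B{\left(17 \right)} = \left(269 + 28\right) + \left(1 + 2 \cdot 17\right) = 297 + \left(1 + 34\right) = 297 + 35 = 332$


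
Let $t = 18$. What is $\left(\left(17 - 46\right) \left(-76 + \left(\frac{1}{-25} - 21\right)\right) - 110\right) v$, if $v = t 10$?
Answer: $\frac{2433744}{5} \approx 4.8675 \cdot 10^{5}$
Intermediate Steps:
$v = 180$ ($v = 18 \cdot 10 = 180$)
$\left(\left(17 - 46\right) \left(-76 + \left(\frac{1}{-25} - 21\right)\right) - 110\right) v = \left(\left(17 - 46\right) \left(-76 + \left(\frac{1}{-25} - 21\right)\right) - 110\right) 180 = \left(- 29 \left(-76 - \frac{526}{25}\right) - 110\right) 180 = \left(\left(-29\right) \left(- \frac{2426}{25}\right) - 110\right) 180 = \left(\frac{70354}{25} - 110\right) 180 = \frac{67604}{25} \cdot 180 = \frac{2433744}{5}$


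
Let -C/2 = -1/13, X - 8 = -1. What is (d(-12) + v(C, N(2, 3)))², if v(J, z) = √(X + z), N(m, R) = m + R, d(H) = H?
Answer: 156 - 48*√3 ≈ 72.862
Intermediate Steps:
X = 7 (X = 8 - 1 = 7)
C = 2/13 (C = -(-2)/13 = -2*(-1/13) = 2/13 ≈ 0.15385)
N(m, R) = R + m
v(J, z) = √(7 + z)
(d(-12) + v(C, N(2, 3)))² = (-12 + √(7 + (3 + 2)))² = (-12 + √(7 + 5))² = (-12 + √12)² = (-12 + 2*√3)²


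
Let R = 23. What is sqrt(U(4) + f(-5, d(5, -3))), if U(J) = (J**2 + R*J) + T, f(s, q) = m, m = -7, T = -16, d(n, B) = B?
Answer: sqrt(85) ≈ 9.2195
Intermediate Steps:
f(s, q) = -7
U(J) = -16 + J**2 + 23*J (U(J) = (J**2 + 23*J) - 16 = -16 + J**2 + 23*J)
sqrt(U(4) + f(-5, d(5, -3))) = sqrt((-16 + 4**2 + 23*4) - 7) = sqrt((-16 + 16 + 92) - 7) = sqrt(92 - 7) = sqrt(85)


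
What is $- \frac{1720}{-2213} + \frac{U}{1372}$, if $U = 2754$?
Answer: $\frac{4227221}{1518118} \approx 2.7845$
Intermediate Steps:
$- \frac{1720}{-2213} + \frac{U}{1372} = - \frac{1720}{-2213} + \frac{2754}{1372} = \left(-1720\right) \left(- \frac{1}{2213}\right) + 2754 \cdot \frac{1}{1372} = \frac{1720}{2213} + \frac{1377}{686} = \frac{4227221}{1518118}$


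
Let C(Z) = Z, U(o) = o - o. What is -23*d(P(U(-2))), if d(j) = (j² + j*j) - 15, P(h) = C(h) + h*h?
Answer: 345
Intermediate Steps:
U(o) = 0
P(h) = h + h² (P(h) = h + h*h = h + h²)
d(j) = -15 + 2*j² (d(j) = (j² + j²) - 15 = 2*j² - 15 = -15 + 2*j²)
-23*d(P(U(-2))) = -23*(-15 + 2*(0*(1 + 0))²) = -23*(-15 + 2*(0*1)²) = -23*(-15 + 2*0²) = -23*(-15 + 2*0) = -23*(-15 + 0) = -23*(-15) = 345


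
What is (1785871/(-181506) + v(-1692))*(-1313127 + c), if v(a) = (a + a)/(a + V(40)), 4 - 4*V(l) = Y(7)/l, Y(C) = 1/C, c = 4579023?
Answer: -488864048760990892/19097668057 ≈ -2.5598e+7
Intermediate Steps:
V(l) = 1 - 1/(28*l) (V(l) = 1 - 1/(4*7*l) = 1 - 1/(28*l))
v(a) = 2*a/(1119/1120 + a) (v(a) = (a + a)/(a + (-1/28 + 40)/40) = (2*a)/(a + (1/40)*(1119/28)) = (2*a)/(a + 1119/1120) = (2*a)/(1119/1120 + a) = 2*a/(1119/1120 + a))
(1785871/(-181506) + v(-1692))*(-1313127 + c) = (1785871/(-181506) + 2240*(-1692)/(1119 + 1120*(-1692)))*(-1313127 + 4579023) = (1785871*(-1/181506) + 2240*(-1692)/(1119 - 1895040))*3265896 = (-1785871/181506 + 2240*(-1692)/(-1893921))*3265896 = (-1785871/181506 + 2240*(-1692)*(-1/1893921))*3265896 = (-1785871/181506 + 1263360/631307)*3265896 = -898125443237/114586008342*3265896 = -488864048760990892/19097668057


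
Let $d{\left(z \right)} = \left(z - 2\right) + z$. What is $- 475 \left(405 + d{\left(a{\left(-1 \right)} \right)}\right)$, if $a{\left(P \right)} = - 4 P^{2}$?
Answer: $-187625$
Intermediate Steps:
$d{\left(z \right)} = -2 + 2 z$ ($d{\left(z \right)} = \left(-2 + z\right) + z = -2 + 2 z$)
$- 475 \left(405 + d{\left(a{\left(-1 \right)} \right)}\right) = - 475 \left(405 + \left(-2 + 2 \left(- 4 \left(-1\right)^{2}\right)\right)\right) = - 475 \left(405 + \left(-2 + 2 \left(\left(-4\right) 1\right)\right)\right) = - 475 \left(405 + \left(-2 + 2 \left(-4\right)\right)\right) = - 475 \left(405 - 10\right) = \left(-475\right) 395 = -187625$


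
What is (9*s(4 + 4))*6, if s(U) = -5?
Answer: -270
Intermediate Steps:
(9*s(4 + 4))*6 = (9*(-5))*6 = -45*6 = -270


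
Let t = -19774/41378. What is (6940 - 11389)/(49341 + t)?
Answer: -92045361/1020806062 ≈ -0.090169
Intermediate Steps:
t = -9887/20689 (t = -19774*1/41378 = -9887/20689 ≈ -0.47789)
(6940 - 11389)/(49341 + t) = (6940 - 11389)/(49341 - 9887/20689) = -4449/1020806062/20689 = -4449*20689/1020806062 = -92045361/1020806062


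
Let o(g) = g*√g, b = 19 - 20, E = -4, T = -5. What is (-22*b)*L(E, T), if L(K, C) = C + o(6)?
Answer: -110 + 132*√6 ≈ 213.33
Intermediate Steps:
b = -1
o(g) = g^(3/2)
L(K, C) = C + 6*√6 (L(K, C) = C + 6^(3/2) = C + 6*√6)
(-22*b)*L(E, T) = (-22*(-1))*(-5 + 6*√6) = 22*(-5 + 6*√6) = -110 + 132*√6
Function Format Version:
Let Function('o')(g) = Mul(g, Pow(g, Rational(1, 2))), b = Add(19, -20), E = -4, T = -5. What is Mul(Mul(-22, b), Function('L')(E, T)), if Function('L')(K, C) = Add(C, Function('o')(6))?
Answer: Add(-110, Mul(132, Pow(6, Rational(1, 2)))) ≈ 213.33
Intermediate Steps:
b = -1
Function('o')(g) = Pow(g, Rational(3, 2))
Function('L')(K, C) = Add(C, Mul(6, Pow(6, Rational(1, 2)))) (Function('L')(K, C) = Add(C, Pow(6, Rational(3, 2))) = Add(C, Mul(6, Pow(6, Rational(1, 2)))))
Mul(Mul(-22, b), Function('L')(E, T)) = Mul(Mul(-22, -1), Add(-5, Mul(6, Pow(6, Rational(1, 2))))) = Mul(22, Add(-5, Mul(6, Pow(6, Rational(1, 2))))) = Add(-110, Mul(132, Pow(6, Rational(1, 2))))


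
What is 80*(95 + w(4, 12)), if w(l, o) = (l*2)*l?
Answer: 10160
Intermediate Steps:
w(l, o) = 2*l² (w(l, o) = (2*l)*l = 2*l²)
80*(95 + w(4, 12)) = 80*(95 + 2*4²) = 80*(95 + 2*16) = 80*(95 + 32) = 80*127 = 10160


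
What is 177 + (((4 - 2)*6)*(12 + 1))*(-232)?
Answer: -36015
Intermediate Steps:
177 + (((4 - 2)*6)*(12 + 1))*(-232) = 177 + ((2*6)*13)*(-232) = 177 + (12*13)*(-232) = 177 + 156*(-232) = 177 - 36192 = -36015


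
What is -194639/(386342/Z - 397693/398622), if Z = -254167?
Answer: 1160009029884558/15004991615 ≈ 77308.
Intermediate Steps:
-194639/(386342/Z - 397693/398622) = -194639/(386342/(-254167) - 397693/398622) = -194639/(386342*(-1/254167) - 397693*1/398622) = -194639/(-22726/14951 - 397693/398622) = -194639/(-15004991615/5959797522) = -194639*(-5959797522/15004991615) = 1160009029884558/15004991615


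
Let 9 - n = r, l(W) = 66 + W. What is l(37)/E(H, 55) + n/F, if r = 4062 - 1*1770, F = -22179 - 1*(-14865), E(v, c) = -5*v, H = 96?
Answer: 57083/585120 ≈ 0.097558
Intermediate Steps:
F = -7314 (F = -22179 + 14865 = -7314)
r = 2292 (r = 4062 - 1770 = 2292)
n = -2283 (n = 9 - 1*2292 = 9 - 2292 = -2283)
l(37)/E(H, 55) + n/F = (66 + 37)/((-5*96)) - 2283/(-7314) = 103/(-480) - 2283*(-1/7314) = 103*(-1/480) + 761/2438 = -103/480 + 761/2438 = 57083/585120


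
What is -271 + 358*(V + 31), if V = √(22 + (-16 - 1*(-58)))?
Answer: 13691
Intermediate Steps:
V = 8 (V = √(22 + (-16 + 58)) = √(22 + 42) = √64 = 8)
-271 + 358*(V + 31) = -271 + 358*(8 + 31) = -271 + 358*39 = -271 + 13962 = 13691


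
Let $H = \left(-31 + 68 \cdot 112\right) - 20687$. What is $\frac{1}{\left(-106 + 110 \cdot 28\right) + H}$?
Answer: $- \frac{1}{10128} \approx -9.8736 \cdot 10^{-5}$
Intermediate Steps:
$H = -13102$ ($H = \left(-31 + 7616\right) - 20687 = 7585 - 20687 = -13102$)
$\frac{1}{\left(-106 + 110 \cdot 28\right) + H} = \frac{1}{\left(-106 + 110 \cdot 28\right) - 13102} = \frac{1}{\left(-106 + 3080\right) - 13102} = \frac{1}{2974 - 13102} = \frac{1}{-10128} = - \frac{1}{10128}$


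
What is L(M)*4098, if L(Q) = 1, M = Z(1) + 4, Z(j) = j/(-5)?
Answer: 4098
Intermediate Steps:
Z(j) = -j/5 (Z(j) = j*(-1/5) = -j/5)
M = 19/5 (M = -1/5*1 + 4 = -1/5 + 4 = 19/5 ≈ 3.8000)
L(M)*4098 = 1*4098 = 4098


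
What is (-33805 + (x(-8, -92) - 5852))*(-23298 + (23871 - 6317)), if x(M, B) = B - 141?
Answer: 229128160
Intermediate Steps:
x(M, B) = -141 + B
(-33805 + (x(-8, -92) - 5852))*(-23298 + (23871 - 6317)) = (-33805 + ((-141 - 92) - 5852))*(-23298 + (23871 - 6317)) = (-33805 + (-233 - 5852))*(-23298 + 17554) = (-33805 - 6085)*(-5744) = -39890*(-5744) = 229128160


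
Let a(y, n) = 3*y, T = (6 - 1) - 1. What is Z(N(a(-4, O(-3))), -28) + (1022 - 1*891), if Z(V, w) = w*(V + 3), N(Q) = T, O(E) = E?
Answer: -65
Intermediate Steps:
T = 4 (T = 5 - 1 = 4)
N(Q) = 4
Z(V, w) = w*(3 + V)
Z(N(a(-4, O(-3))), -28) + (1022 - 1*891) = -28*(3 + 4) + (1022 - 1*891) = -28*7 + (1022 - 891) = -196 + 131 = -65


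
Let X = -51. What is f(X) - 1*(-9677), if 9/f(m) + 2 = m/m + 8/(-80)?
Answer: 106357/11 ≈ 9668.8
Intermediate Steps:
f(m) = -90/11 (f(m) = 9/(-2 + (m/m + 8/(-80))) = 9/(-2 + (1 + 8*(-1/80))) = 9/(-2 + (1 - ⅒)) = 9/(-2 + 9/10) = 9/(-11/10) = 9*(-10/11) = -90/11)
f(X) - 1*(-9677) = -90/11 - 1*(-9677) = -90/11 + 9677 = 106357/11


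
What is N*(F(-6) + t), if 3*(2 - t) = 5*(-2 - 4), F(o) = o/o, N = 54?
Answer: 702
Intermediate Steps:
F(o) = 1
t = 12 (t = 2 - 5*(-2 - 4)/3 = 2 - 5*(-6)/3 = 2 - ⅓*(-30) = 2 + 10 = 12)
N*(F(-6) + t) = 54*(1 + 12) = 54*13 = 702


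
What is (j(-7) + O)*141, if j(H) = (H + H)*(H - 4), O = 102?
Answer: 36096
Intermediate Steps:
j(H) = 2*H*(-4 + H) (j(H) = (2*H)*(-4 + H) = 2*H*(-4 + H))
(j(-7) + O)*141 = (2*(-7)*(-4 - 7) + 102)*141 = (2*(-7)*(-11) + 102)*141 = (154 + 102)*141 = 256*141 = 36096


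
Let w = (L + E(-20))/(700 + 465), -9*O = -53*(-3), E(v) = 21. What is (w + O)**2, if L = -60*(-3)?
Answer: 3738344164/12215025 ≈ 306.04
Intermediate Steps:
L = 180
O = -53/3 (O = -(-53)*(-3)/9 = -1/9*159 = -53/3 ≈ -17.667)
w = 201/1165 (w = (180 + 21)/(700 + 465) = 201/1165 ≈ 0.17253)
(w + O)**2 = (201/1165 - 53/3)**2 = (-61142/3495)**2 = 3738344164/12215025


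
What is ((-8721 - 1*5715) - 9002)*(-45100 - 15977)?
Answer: 1431522726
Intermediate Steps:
((-8721 - 1*5715) - 9002)*(-45100 - 15977) = ((-8721 - 5715) - 9002)*(-61077) = (-14436 - 9002)*(-61077) = -23438*(-61077) = 1431522726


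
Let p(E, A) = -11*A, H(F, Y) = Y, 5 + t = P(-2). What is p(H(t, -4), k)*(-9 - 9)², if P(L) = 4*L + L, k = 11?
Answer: -39204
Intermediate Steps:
P(L) = 5*L
t = -15 (t = -5 + 5*(-2) = -5 - 10 = -15)
p(H(t, -4), k)*(-9 - 9)² = (-11*11)*(-9 - 9)² = -121*(-18)² = -121*324 = -39204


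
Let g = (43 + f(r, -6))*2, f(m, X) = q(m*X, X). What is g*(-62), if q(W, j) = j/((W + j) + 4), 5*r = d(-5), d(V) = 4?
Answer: -92504/17 ≈ -5441.4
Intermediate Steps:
r = 4/5 (r = (1/5)*4 = 4/5 ≈ 0.80000)
q(W, j) = j/(4 + W + j)
f(m, X) = X/(4 + X + X*m) (f(m, X) = X/(4 + m*X + X) = X/(4 + X*m + X) = X/(4 + X + X*m))
g = 1492/17 (g = (43 - 6/(4 - 6 - 6*4/5))*2 = (43 - 6/(4 - 6 - 24/5))*2 = (43 - 6/(-34/5))*2 = (43 - 6*(-5/34))*2 = (43 + 15/17)*2 = (746/17)*2 = 1492/17 ≈ 87.765)
g*(-62) = (1492/17)*(-62) = -92504/17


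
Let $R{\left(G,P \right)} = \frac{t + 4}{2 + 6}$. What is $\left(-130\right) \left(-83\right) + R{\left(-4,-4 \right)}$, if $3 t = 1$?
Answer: $\frac{258973}{24} \approx 10791.0$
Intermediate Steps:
$t = \frac{1}{3}$ ($t = \frac{1}{3} \cdot 1 = \frac{1}{3} \approx 0.33333$)
$R{\left(G,P \right)} = \frac{13}{24}$ ($R{\left(G,P \right)} = \frac{\frac{1}{3} + 4}{2 + 6} = \frac{13}{3 \cdot 8} = \frac{13}{3} \cdot \frac{1}{8} = \frac{13}{24}$)
$\left(-130\right) \left(-83\right) + R{\left(-4,-4 \right)} = \left(-130\right) \left(-83\right) + \frac{13}{24} = 10790 + \frac{13}{24} = \frac{258973}{24}$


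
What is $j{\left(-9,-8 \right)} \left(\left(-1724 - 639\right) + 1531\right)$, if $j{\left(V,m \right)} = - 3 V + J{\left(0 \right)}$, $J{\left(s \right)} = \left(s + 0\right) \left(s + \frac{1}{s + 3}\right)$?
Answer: $-22464$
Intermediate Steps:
$J{\left(s \right)} = s \left(s + \frac{1}{3 + s}\right)$
$j{\left(V,m \right)} = - 3 V$ ($j{\left(V,m \right)} = - 3 V + \frac{0 \left(1 + 0^{2} + 3 \cdot 0\right)}{3 + 0} = - 3 V + \frac{0 \left(1 + 0 + 0\right)}{3} = - 3 V + 0 \cdot \frac{1}{3} \cdot 1 = - 3 V + 0 = - 3 V$)
$j{\left(-9,-8 \right)} \left(\left(-1724 - 639\right) + 1531\right) = \left(-3\right) \left(-9\right) \left(\left(-1724 - 639\right) + 1531\right) = 27 \left(-2363 + 1531\right) = 27 \left(-832\right) = -22464$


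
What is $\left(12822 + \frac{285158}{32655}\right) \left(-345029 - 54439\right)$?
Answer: $- \frac{55790708604608}{10885} \approx -5.1255 \cdot 10^{9}$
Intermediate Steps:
$\left(12822 + \frac{285158}{32655}\right) \left(-345029 - 54439\right) = \left(12822 + 285158 \cdot \frac{1}{32655}\right) \left(-399468\right) = \left(12822 + \frac{285158}{32655}\right) \left(-399468\right) = \frac{418987568}{32655} \left(-399468\right) = - \frac{55790708604608}{10885}$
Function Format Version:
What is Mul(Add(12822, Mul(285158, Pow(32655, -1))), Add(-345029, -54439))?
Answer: Rational(-55790708604608, 10885) ≈ -5.1255e+9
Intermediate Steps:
Mul(Add(12822, Mul(285158, Pow(32655, -1))), Add(-345029, -54439)) = Mul(Add(12822, Mul(285158, Rational(1, 32655))), -399468) = Mul(Add(12822, Rational(285158, 32655)), -399468) = Mul(Rational(418987568, 32655), -399468) = Rational(-55790708604608, 10885)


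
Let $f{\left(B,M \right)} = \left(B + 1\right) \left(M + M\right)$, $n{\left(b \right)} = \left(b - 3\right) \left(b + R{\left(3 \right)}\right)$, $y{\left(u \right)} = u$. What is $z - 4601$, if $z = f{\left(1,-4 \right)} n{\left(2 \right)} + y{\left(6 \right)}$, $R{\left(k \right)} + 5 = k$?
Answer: $-4595$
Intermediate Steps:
$R{\left(k \right)} = -5 + k$
$n{\left(b \right)} = \left(-3 + b\right) \left(-2 + b\right)$ ($n{\left(b \right)} = \left(b - 3\right) \left(b + \left(-5 + 3\right)\right) = \left(-3 + b\right) \left(b - 2\right) = \left(-3 + b\right) \left(-2 + b\right)$)
$f{\left(B,M \right)} = 2 M \left(1 + B\right)$ ($f{\left(B,M \right)} = \left(1 + B\right) 2 M = 2 M \left(1 + B\right)$)
$z = 6$ ($z = 2 \left(-4\right) \left(1 + 1\right) \left(6 + 2^{2} - 10\right) + 6 = 2 \left(-4\right) 2 \left(6 + 4 - 10\right) + 6 = \left(-16\right) 0 + 6 = 0 + 6 = 6$)
$z - 4601 = 6 - 4601 = -4595$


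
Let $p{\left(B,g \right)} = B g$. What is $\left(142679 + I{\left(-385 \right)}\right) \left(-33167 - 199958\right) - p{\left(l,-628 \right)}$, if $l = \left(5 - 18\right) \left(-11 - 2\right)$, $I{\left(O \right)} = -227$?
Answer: $-33209016368$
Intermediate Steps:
$l = 169$ ($l = \left(5 - 18\right) \left(-13\right) = \left(-13\right) \left(-13\right) = 169$)
$\left(142679 + I{\left(-385 \right)}\right) \left(-33167 - 199958\right) - p{\left(l,-628 \right)} = \left(142679 - 227\right) \left(-33167 - 199958\right) - 169 \left(-628\right) = 142452 \left(-233125\right) - -106132 = -33209122500 + 106132 = -33209016368$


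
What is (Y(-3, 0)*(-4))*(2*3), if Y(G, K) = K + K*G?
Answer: 0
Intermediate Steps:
Y(G, K) = K + G*K
(Y(-3, 0)*(-4))*(2*3) = ((0*(1 - 3))*(-4))*(2*3) = ((0*(-2))*(-4))*6 = (0*(-4))*6 = 0*6 = 0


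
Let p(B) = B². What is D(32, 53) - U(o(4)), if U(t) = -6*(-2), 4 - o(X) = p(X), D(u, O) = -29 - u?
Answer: -73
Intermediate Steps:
o(X) = 4 - X²
U(t) = 12
D(32, 53) - U(o(4)) = (-29 - 1*32) - 1*12 = (-29 - 32) - 12 = -61 - 12 = -73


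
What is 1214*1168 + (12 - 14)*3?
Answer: 1417946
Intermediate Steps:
1214*1168 + (12 - 14)*3 = 1417952 - 2*3 = 1417952 - 6 = 1417946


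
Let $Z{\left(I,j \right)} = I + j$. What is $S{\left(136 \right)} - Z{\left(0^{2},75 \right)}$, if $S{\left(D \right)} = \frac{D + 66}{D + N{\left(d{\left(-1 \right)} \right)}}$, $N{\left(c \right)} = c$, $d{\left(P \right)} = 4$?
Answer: $- \frac{5149}{70} \approx -73.557$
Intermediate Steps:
$S{\left(D \right)} = \frac{66 + D}{4 + D}$ ($S{\left(D \right)} = \frac{D + 66}{D + 4} = \frac{66 + D}{4 + D}$)
$S{\left(136 \right)} - Z{\left(0^{2},75 \right)} = \frac{66 + 136}{4 + 136} - \left(0^{2} + 75\right) = \frac{1}{140} \cdot 202 - \left(0 + 75\right) = \frac{1}{140} \cdot 202 - 75 = \frac{101}{70} - 75 = - \frac{5149}{70}$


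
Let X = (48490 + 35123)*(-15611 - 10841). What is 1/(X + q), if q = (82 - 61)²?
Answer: -1/2211730635 ≈ -4.5213e-10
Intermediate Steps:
q = 441 (q = 21² = 441)
X = -2211731076 (X = 83613*(-26452) = -2211731076)
1/(X + q) = 1/(-2211731076 + 441) = 1/(-2211730635) = -1/2211730635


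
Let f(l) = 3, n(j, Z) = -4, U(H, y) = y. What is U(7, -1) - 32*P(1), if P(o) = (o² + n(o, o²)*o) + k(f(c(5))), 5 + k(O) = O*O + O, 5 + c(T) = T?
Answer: -129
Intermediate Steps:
c(T) = -5 + T
k(O) = -5 + O + O² (k(O) = -5 + (O*O + O) = -5 + (O² + O) = -5 + (O + O²) = -5 + O + O²)
P(o) = 7 + o² - 4*o (P(o) = (o² - 4*o) + (-5 + 3 + 3²) = (o² - 4*o) + (-5 + 3 + 9) = (o² - 4*o) + 7 = 7 + o² - 4*o)
U(7, -1) - 32*P(1) = -1 - 32*(7 + 1² - 4*1) = -1 - 32*(7 + 1 - 4) = -1 - 32*4 = -1 - 128 = -129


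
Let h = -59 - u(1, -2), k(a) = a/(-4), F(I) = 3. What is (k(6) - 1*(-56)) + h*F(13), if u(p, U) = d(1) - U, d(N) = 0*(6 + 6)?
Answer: -257/2 ≈ -128.50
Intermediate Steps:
d(N) = 0 (d(N) = 0*12 = 0)
u(p, U) = -U (u(p, U) = 0 - U = -U)
k(a) = -a/4 (k(a) = a*(-1/4) = -a/4)
h = -61 (h = -59 - (-1)*(-2) = -59 - 1*2 = -59 - 2 = -61)
(k(6) - 1*(-56)) + h*F(13) = (-1/4*6 - 1*(-56)) - 61*3 = (-3/2 + 56) - 183 = 109/2 - 183 = -257/2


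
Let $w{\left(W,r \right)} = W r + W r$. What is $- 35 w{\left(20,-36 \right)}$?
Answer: $50400$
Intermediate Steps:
$w{\left(W,r \right)} = 2 W r$
$- 35 w{\left(20,-36 \right)} = - 35 \cdot 2 \cdot 20 \left(-36\right) = \left(-35\right) \left(-1440\right) = 50400$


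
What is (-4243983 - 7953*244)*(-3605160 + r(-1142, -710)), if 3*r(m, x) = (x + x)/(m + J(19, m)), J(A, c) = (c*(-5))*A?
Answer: 598362210287758075/26837 ≈ 2.2296e+13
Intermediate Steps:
J(A, c) = -5*A*c (J(A, c) = (-5*c)*A = -5*A*c)
r(m, x) = -x/(141*m) (r(m, x) = ((x + x)/(m - 5*19*m))/3 = ((2*x)/(m - 95*m))/3 = ((2*x)/((-94*m)))/3 = ((2*x)*(-1/(94*m)))/3 = (-x/(47*m))/3 = -x/(141*m))
(-4243983 - 7953*244)*(-3605160 + r(-1142, -710)) = (-4243983 - 7953*244)*(-3605160 - 1/141*(-710)/(-1142)) = (-4243983 - 1940532)*(-3605160 - 1/141*(-710)*(-1/1142)) = -6184515*(-3605160 - 355/80511) = -6184515*(-290255037115/80511) = 598362210287758075/26837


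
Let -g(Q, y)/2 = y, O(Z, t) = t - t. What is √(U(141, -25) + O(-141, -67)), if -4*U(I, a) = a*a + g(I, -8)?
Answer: I*√641/2 ≈ 12.659*I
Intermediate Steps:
O(Z, t) = 0
g(Q, y) = -2*y
U(I, a) = -4 - a²/4 (U(I, a) = -(a*a - 2*(-8))/4 = -(a² + 16)/4 = -(16 + a²)/4 = -4 - a²/4)
√(U(141, -25) + O(-141, -67)) = √((-4 - ¼*(-25)²) + 0) = √((-4 - ¼*625) + 0) = √((-4 - 625/4) + 0) = √(-641/4 + 0) = √(-641/4) = I*√641/2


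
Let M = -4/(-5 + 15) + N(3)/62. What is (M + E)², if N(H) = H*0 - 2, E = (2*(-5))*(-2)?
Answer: 9199089/24025 ≈ 382.90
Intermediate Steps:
E = 20 (E = -10*(-2) = 20)
N(H) = -2 (N(H) = 0 - 2 = -2)
M = -67/155 (M = -4/(-5 + 15) - 2/62 = -4/10 - 2*1/62 = -4*⅒ - 1/31 = -⅖ - 1/31 = -67/155 ≈ -0.43226)
(M + E)² = (-67/155 + 20)² = (3033/155)² = 9199089/24025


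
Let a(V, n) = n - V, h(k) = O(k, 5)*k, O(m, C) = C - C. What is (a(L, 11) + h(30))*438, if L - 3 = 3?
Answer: 2190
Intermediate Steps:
L = 6 (L = 3 + 3 = 6)
O(m, C) = 0
h(k) = 0 (h(k) = 0*k = 0)
(a(L, 11) + h(30))*438 = ((11 - 1*6) + 0)*438 = ((11 - 6) + 0)*438 = (5 + 0)*438 = 5*438 = 2190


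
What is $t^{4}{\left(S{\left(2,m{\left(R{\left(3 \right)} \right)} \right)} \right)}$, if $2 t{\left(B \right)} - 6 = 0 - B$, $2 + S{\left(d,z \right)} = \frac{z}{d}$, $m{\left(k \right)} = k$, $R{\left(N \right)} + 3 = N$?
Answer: $256$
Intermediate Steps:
$R{\left(N \right)} = -3 + N$
$S{\left(d,z \right)} = -2 + \frac{z}{d}$
$t{\left(B \right)} = 3 - \frac{B}{2}$ ($t{\left(B \right)} = 3 + \frac{0 - B}{2} = 3 + \frac{\left(-1\right) B}{2} = 3 - \frac{B}{2}$)
$t^{4}{\left(S{\left(2,m{\left(R{\left(3 \right)} \right)} \right)} \right)} = \left(3 - \frac{-2 + \frac{-3 + 3}{2}}{2}\right)^{4} = \left(3 - \frac{-2 + 0 \cdot \frac{1}{2}}{2}\right)^{4} = \left(3 - \frac{-2 + 0}{2}\right)^{4} = \left(3 - -1\right)^{4} = \left(3 + 1\right)^{4} = 4^{4} = 256$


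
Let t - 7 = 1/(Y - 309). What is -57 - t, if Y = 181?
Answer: -8191/128 ≈ -63.992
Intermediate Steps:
t = 895/128 (t = 7 + 1/(181 - 309) = 7 + 1/(-128) = 7 - 1/128 = 895/128 ≈ 6.9922)
-57 - t = -57 - 1*895/128 = -57 - 895/128 = -8191/128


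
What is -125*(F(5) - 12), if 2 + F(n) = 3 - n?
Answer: 2000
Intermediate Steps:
F(n) = 1 - n (F(n) = -2 + (3 - n) = 1 - n)
-125*(F(5) - 12) = -125*((1 - 1*5) - 12) = -125*((1 - 5) - 12) = -125*(-4 - 12) = -125*(-16) = 2000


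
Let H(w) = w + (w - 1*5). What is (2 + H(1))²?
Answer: 1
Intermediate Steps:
H(w) = -5 + 2*w (H(w) = w + (w - 5) = w + (-5 + w) = -5 + 2*w)
(2 + H(1))² = (2 + (-5 + 2*1))² = (2 + (-5 + 2))² = (2 - 3)² = (-1)² = 1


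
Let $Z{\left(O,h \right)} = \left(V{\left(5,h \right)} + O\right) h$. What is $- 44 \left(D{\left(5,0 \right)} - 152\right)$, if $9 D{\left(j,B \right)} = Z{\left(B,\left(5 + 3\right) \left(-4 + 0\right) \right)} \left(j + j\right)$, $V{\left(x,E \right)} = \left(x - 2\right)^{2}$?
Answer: $20768$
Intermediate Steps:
$V{\left(x,E \right)} = \left(-2 + x\right)^{2}$
$Z{\left(O,h \right)} = h \left(9 + O\right)$ ($Z{\left(O,h \right)} = \left(\left(-2 + 5\right)^{2} + O\right) h = \left(3^{2} + O\right) h = \left(9 + O\right) h = h \left(9 + O\right)$)
$D{\left(j,B \right)} = \frac{2 j \left(-288 - 32 B\right)}{9}$ ($D{\left(j,B \right)} = \frac{\left(5 + 3\right) \left(-4 + 0\right) \left(9 + B\right) \left(j + j\right)}{9} = \frac{8 \left(-4\right) \left(9 + B\right) 2 j}{9} = \frac{- 32 \left(9 + B\right) 2 j}{9} = \frac{\left(-288 - 32 B\right) 2 j}{9} = \frac{2 j \left(-288 - 32 B\right)}{9}$)
$- 44 \left(D{\left(5,0 \right)} - 152\right) = - 44 \left(\frac{64}{9} \cdot 5 \left(-9 - 0\right) - 152\right) = - 44 \left(\frac{64}{9} \cdot 5 \left(-9 + 0\right) - 152\right) = - 44 \left(\frac{64}{9} \cdot 5 \left(-9\right) - 152\right) = - 44 \left(-320 - 152\right) = \left(-44\right) \left(-472\right) = 20768$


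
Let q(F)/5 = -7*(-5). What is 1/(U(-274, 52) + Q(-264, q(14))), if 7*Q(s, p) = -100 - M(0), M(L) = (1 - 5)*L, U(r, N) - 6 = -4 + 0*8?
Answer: -7/86 ≈ -0.081395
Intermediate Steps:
q(F) = 175 (q(F) = 5*(-7*(-5)) = 5*35 = 175)
U(r, N) = 2 (U(r, N) = 6 + (-4 + 0*8) = 6 + (-4 + 0) = 6 - 4 = 2)
M(L) = -4*L
Q(s, p) = -100/7 (Q(s, p) = (-100 - (-4)*0)/7 = (-100 - 1*0)/7 = (-100 + 0)/7 = (1/7)*(-100) = -100/7)
1/(U(-274, 52) + Q(-264, q(14))) = 1/(2 - 100/7) = 1/(-86/7) = -7/86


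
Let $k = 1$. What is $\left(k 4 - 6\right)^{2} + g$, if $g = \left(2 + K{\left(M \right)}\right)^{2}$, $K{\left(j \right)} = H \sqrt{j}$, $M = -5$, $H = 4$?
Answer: $-72 + 16 i \sqrt{5} \approx -72.0 + 35.777 i$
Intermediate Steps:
$K{\left(j \right)} = 4 \sqrt{j}$
$g = \left(2 + 4 i \sqrt{5}\right)^{2}$ ($g = \left(2 + 4 \sqrt{-5}\right)^{2} = \left(2 + 4 i \sqrt{5}\right)^{2} \approx -76.0 + 35.777 i$)
$\left(k 4 - 6\right)^{2} + g = \left(1 \cdot 4 - 6\right)^{2} - \left(76 - 16 i \sqrt{5}\right) = \left(4 - 6\right)^{2} - \left(76 - 16 i \sqrt{5}\right) = \left(-2\right)^{2} - \left(76 - 16 i \sqrt{5}\right) = 4 - \left(76 - 16 i \sqrt{5}\right) = -72 + 16 i \sqrt{5}$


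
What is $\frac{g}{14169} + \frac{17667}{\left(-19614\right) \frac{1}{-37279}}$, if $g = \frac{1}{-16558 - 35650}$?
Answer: $\frac{81199259630627587}{2418194211888} \approx 33579.0$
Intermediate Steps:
$g = - \frac{1}{52208}$ ($g = \frac{1}{-52208} = - \frac{1}{52208} \approx -1.9154 \cdot 10^{-5}$)
$\frac{g}{14169} + \frac{17667}{\left(-19614\right) \frac{1}{-37279}} = - \frac{1}{52208 \cdot 14169} + \frac{17667}{\left(-19614\right) \frac{1}{-37279}} = \left(- \frac{1}{52208}\right) \frac{1}{14169} + \frac{17667}{\left(-19614\right) \left(- \frac{1}{37279}\right)} = - \frac{1}{739735152} + \frac{17667}{\frac{19614}{37279}} = - \frac{1}{739735152} + 17667 \cdot \frac{37279}{19614} = - \frac{1}{739735152} + \frac{219536031}{6538} = \frac{81199259630627587}{2418194211888}$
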